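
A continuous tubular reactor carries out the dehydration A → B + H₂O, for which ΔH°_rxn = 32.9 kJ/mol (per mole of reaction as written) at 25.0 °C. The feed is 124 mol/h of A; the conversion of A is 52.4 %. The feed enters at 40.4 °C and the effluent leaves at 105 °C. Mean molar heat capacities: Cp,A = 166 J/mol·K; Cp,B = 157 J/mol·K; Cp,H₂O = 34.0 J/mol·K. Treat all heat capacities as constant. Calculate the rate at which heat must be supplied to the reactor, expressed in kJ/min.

Q_in = 60.0 kJ/min

Extent of reaction ξ = 0.524 × 124 = 64.976 mol/h
Reaction term: ξ·ΔH°_rxn = 64.976 × 32.9 = 2137.7 kJ/h
Sensible, feed 40.4→25 °C: -316.99 kJ/h
Outlet flows (mol/h): A 59.024, B 64.976, H₂O 64.976
Sensible, products 25→105 °C: 1776.7 kJ/h
Q = ΔH = 3597.4 kJ/h = 0.99927 kW
Heat supplied = 59.956 kJ/min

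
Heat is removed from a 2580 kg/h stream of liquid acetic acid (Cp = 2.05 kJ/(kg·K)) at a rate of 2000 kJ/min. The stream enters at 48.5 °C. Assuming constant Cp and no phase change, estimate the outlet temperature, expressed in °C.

T_out = 25.8 °C

Q = 2000 kJ/min = 120000 kJ/h
ΔT = Q/(ṁ·Cp) = 120000/(2580×2.05) = 22.689 K
T_out = 48.5 − 22.689 = 25.811 °C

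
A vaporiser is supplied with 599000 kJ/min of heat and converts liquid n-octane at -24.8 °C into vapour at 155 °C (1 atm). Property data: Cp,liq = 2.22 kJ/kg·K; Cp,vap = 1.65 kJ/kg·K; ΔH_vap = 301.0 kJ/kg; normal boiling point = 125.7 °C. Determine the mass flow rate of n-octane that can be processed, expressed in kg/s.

Δh = 2.22×(125.7−-24.8) + 301.0 + 1.65×(155−125.7) = 683.46 kJ/kg
Q = 599000 kJ/min = 9983.3 kJ/s = 9983.3 kJ/s
ṁ = Q/Δh = 9983.3 / 683.46 = 14.607 kg/s

ṁ = 14.6 kg/s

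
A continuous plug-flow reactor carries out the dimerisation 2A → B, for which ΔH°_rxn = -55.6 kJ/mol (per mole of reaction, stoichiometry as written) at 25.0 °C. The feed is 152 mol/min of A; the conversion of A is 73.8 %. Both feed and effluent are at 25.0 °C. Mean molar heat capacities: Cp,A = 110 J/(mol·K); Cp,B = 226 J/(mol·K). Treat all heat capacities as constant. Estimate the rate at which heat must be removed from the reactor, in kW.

Extent of reaction ξ = 0.738 × 152 / 2 = 56.088 mol/min
Reaction term: ξ·ΔH°_rxn = 56.088 × -55.6 = -3118.5 kJ/min
Q = ΔH = -3118.5 kJ/min = -51.975 kW
Heat removed = 51.975 kW

Q_out = 52.0 kW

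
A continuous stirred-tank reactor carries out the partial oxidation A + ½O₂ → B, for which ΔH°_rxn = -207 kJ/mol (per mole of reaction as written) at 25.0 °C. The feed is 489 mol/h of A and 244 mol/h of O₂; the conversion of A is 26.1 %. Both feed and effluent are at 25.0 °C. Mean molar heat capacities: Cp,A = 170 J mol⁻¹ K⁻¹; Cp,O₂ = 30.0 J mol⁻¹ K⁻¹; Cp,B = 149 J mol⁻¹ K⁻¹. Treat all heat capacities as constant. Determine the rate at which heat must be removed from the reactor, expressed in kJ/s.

Q_out = 7.34 kJ/s

Extent of reaction ξ = 0.261 × 489 = 127.63 mol/h
Reaction term: ξ·ΔH°_rxn = 127.63 × -207 = -26419 kJ/h
Q = ΔH = -26419 kJ/h = -7.3387 kW
Heat removed = 7.3387 kJ/s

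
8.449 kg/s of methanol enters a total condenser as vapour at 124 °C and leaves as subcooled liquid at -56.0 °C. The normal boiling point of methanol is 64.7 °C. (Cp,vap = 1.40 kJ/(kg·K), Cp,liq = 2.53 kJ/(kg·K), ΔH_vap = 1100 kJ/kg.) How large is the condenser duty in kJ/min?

vapour 124→64.7 °C: -83.02 kJ/kg
condensation at 64.7 °C: -1100 kJ/kg
liquid 64.7→-56.0 °C: -305.37 kJ/kg
Δh = -83.02 + -1100 + -305.37 = -1488.4 kJ/kg
Q = ṁ·Δh = 8.449 kg/s × -1488.4 kJ/kg = -12575 kJ/s
|Q| = 12575 kW = 754520 kJ/min

Q_c = 755000 kJ/min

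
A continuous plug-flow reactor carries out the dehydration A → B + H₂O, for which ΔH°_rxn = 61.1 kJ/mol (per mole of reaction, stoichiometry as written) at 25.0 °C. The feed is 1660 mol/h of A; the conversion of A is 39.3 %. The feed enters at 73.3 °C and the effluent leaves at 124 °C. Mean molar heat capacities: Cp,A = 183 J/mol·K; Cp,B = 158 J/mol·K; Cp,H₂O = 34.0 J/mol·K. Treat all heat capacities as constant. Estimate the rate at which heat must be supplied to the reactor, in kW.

Extent of reaction ξ = 0.393 × 1660 = 652.38 mol/h
Reaction term: ξ·ΔH°_rxn = 652.38 × 61.1 = 39860 kJ/h
Sensible, feed 73.3→25 °C: -14673 kJ/h
Outlet flows (mol/h): A 1007.6, B 652.38, H₂O 652.38
Sensible, products 25→124 °C: 30655 kJ/h
Q = ΔH = 55843 kJ/h = 15.512 kW
Heat supplied = 15.512 kW

Q_in = 15.5 kW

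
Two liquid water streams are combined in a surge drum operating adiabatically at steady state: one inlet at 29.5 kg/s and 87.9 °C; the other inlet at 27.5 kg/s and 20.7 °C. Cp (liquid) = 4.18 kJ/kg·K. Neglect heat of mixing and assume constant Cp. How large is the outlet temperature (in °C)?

Energy balance with Q = 0: Σ ṁᵢCp,ᵢ(T_out − Tᵢ) = 0
Σ ṁᵢCp,ᵢTᵢ = 29.5×4.18×87.9 + 27.5×4.18×20.7 = 13218
Σ ṁᵢCp,ᵢ = 29.5×4.18 + 27.5×4.18 = 238.26
T_out = 13218 / 238.26 = 55.479 °C

T_out = 55.5 °C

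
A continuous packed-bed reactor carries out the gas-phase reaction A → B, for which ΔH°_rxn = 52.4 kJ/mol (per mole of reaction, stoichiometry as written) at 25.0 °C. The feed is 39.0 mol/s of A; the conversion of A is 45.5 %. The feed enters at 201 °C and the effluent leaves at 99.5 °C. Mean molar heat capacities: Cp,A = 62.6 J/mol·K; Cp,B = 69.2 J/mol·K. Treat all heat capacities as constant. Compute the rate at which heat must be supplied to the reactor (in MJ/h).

Extent of reaction ξ = 0.455 × 39.0 = 17.745 mol/s
Reaction term: ξ·ΔH°_rxn = 17.745 × 52.4 = 929.84 kJ/s
Sensible, feed 201→25 °C: -429.69 kJ/s
Outlet flows (mol/s): A 21.255, B 17.745
Sensible, products 25→99.5 °C: 190.61 kJ/s
Q = ΔH = 690.76 kJ/s = 690.76 kW
Heat supplied = 2486.7 MJ/h

Q_in = 2490 MJ/h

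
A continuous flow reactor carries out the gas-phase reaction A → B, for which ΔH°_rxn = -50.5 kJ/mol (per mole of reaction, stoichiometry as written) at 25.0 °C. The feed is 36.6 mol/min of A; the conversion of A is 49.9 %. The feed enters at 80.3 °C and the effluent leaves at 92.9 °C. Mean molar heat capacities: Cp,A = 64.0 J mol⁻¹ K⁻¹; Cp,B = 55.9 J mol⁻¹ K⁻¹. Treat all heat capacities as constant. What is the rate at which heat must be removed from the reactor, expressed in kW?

Extent of reaction ξ = 0.499 × 36.6 = 18.263 mol/min
Reaction term: ξ·ΔH°_rxn = 18.263 × -50.5 = -922.3 kJ/min
Sensible, feed 80.3→25 °C: -129.53 kJ/min
Outlet flows (mol/min): A 18.337, B 18.263
Sensible, products 25→92.9 °C: 149 kJ/min
Q = ΔH = -902.83 kJ/min = -15.047 kW
Heat removed = 15.047 kW

Q_out = 15.0 kW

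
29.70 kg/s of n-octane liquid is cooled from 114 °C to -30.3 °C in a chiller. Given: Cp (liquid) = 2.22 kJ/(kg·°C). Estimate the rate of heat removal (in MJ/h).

Q = ṁ·Cp·ΔT = 29.70 × 2.22 × (-30.3 − 114) = -9514.3 kJ/s
Cooling duty = 34251 MJ/h

Q_c = 34300 MJ/h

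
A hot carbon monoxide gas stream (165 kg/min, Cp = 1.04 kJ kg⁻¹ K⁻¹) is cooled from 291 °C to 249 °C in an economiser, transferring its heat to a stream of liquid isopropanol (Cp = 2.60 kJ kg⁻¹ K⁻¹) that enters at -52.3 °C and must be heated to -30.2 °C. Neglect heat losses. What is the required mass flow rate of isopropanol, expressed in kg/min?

Heat released by hot stream: Q = 165 × 1.04 × (291 − 249) = 7207.2 kJ/min
Energy balance on cold side (adiabatic exchanger): Q = ṁ_c·Cp_c·(T_c,out − T_c,in)
ṁ_c = 7207.2 / [2.60 × (-30.2 − -52.3)] = 125.43 kg/min

ṁ_c = 125 kg/min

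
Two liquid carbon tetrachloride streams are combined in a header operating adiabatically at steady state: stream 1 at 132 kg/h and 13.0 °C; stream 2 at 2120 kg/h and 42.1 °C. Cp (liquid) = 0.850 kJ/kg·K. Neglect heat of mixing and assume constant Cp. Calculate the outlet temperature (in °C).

T_out = 40.4 °C

No heat crosses the boundary, so H_out = H_in.
Σ ṁᵢCp,ᵢTᵢ = 132×0.850×13.0 + 2120×0.850×42.1 = 77323
Σ ṁᵢCp,ᵢ = 132×0.850 + 2120×0.850 = 1914.2
T_out = 77323 / 1914.2 = 40.394 °C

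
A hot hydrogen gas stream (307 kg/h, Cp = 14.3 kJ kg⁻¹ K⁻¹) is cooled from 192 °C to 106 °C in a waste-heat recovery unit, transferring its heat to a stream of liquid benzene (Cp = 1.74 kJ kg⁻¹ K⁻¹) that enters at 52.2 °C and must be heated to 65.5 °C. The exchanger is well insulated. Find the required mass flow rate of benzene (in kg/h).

ṁ_c = 16300 kg/h

Heat released by hot stream: Q = 307 × 14.3 × (192 − 106) = 377550 kJ/h
Energy balance on cold side (adiabatic exchanger): Q = ṁ_c·Cp_c·(T_c,out − T_c,in)
ṁ_c = 377550 / [1.74 × (65.5 − 52.2)] = 16314 kg/h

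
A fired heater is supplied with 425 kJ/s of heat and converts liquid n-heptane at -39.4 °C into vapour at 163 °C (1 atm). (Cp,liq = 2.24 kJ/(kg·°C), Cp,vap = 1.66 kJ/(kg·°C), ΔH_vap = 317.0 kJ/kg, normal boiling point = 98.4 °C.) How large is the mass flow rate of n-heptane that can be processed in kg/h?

Δh = 2.24×(98.4−-39.4) + 317.0 + 1.66×(163−98.4) = 732.91 kJ/kg
Q = 425 kJ/s = 425 kJ/s = 1.53e+06 kJ/h
ṁ = Q/Δh = 1.53e+06 / 732.91 = 2087.6 kg/h

ṁ = 2090 kg/h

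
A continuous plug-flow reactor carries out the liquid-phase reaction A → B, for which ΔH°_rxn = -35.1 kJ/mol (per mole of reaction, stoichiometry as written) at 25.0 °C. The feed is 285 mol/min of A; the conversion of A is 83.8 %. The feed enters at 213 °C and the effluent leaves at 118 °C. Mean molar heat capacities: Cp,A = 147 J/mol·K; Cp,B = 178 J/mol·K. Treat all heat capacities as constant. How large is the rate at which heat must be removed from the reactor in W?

Q_out = 195000 W

Extent of reaction ξ = 0.838 × 285 = 238.83 mol/min
Reaction term: ξ·ΔH°_rxn = 238.83 × -35.1 = -8382.9 kJ/min
Sensible, feed 213→25 °C: -7876.3 kJ/min
Outlet flows (mol/min): A 46.17, B 238.83
Sensible, products 25→118 °C: 4584.8 kJ/min
Q = ΔH = -11674 kJ/min = -194.57 kW
Heat removed = 194570 W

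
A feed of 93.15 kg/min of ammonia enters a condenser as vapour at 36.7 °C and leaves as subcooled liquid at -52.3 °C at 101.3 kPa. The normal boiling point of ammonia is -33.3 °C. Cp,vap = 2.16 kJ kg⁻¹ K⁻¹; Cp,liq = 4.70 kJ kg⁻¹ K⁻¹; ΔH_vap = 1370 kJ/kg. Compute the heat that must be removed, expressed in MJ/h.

vapour 36.7→-33.3 °C: -151.2 kJ/kg
condensation at -33.3 °C: -1370 kJ/kg
liquid -33.3→-52.3 °C: -89.3 kJ/kg
Δh = -151.2 + -1370 + -89.3 = -1610.5 kJ/kg
Q = ṁ·Δh = 93.15 kg/min × -1610.5 kJ/kg = -150020 kJ/min
|Q| = 2500.3 kW = 9001.1 MJ/h

Q_c = 9000 MJ/h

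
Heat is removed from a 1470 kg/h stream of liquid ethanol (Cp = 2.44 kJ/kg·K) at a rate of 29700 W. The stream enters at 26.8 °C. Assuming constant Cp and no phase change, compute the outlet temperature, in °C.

T_out = -3.01 °C

Q = 29700 W = 106920 kJ/h
ΔT = Q/(ṁ·Cp) = 106920/(1470×2.44) = 29.809 K
T_out = 26.8 − 29.809 = -3.0093 °C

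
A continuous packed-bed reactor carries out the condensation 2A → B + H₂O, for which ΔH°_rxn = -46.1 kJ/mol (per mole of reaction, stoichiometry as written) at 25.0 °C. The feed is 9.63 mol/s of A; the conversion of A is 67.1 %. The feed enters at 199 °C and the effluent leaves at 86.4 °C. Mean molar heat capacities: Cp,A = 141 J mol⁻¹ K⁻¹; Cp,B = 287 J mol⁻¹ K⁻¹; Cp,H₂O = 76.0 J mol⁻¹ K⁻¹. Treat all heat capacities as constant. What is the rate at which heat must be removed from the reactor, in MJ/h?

Q_out = 1030 MJ/h

Extent of reaction ξ = 0.671 × 9.63 / 2 = 3.2309 mol/s
Reaction term: ξ·ΔH°_rxn = 3.2309 × -46.1 = -148.94 kJ/s
Sensible, feed 199→25 °C: -236.26 kJ/s
Outlet flows (mol/s): A 3.1683, B 3.2309, H₂O 3.2309
Sensible, products 25→86.4 °C: 99.439 kJ/s
Q = ΔH = -285.77 kJ/s = -285.77 kW
Heat removed = 1028.8 MJ/h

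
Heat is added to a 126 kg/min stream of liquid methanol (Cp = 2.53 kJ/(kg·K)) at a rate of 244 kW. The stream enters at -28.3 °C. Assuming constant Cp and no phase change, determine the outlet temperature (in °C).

Q = 244 kW = 14640 kJ/min
ΔT = Q/(ṁ·Cp) = 14640/(126×2.53) = 45.925 K
T_out = -28.3 + 45.925 = 17.625 °C

T_out = 17.6 °C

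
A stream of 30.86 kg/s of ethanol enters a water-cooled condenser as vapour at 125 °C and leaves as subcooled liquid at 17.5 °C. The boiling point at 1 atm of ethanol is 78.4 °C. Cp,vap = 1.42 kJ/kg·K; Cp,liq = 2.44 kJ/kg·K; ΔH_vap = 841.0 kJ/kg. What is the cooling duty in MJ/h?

Q_c = 117000 MJ/h

vapour 125→78.4 °C: -66.172 kJ/kg
condensation at 78.4 °C: -841 kJ/kg
liquid 78.4→17.5 °C: -148.6 kJ/kg
Δh = -66.172 + -841 + -148.6 = -1055.8 kJ/kg
Q = ṁ·Δh = 30.86 kg/s × -1055.8 kJ/kg = -32581 kJ/s
|Q| = 32581 kW = 117290 MJ/h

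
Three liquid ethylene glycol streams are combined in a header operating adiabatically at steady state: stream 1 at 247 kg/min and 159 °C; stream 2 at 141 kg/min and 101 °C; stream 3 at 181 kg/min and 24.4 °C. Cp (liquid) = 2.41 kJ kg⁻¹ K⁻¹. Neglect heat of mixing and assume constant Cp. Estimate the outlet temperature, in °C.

Adiabatic, steady state ⇒ Σ ṁᵢCp,ᵢ(T_out − Tᵢ) = 0
Σ ṁᵢCp,ᵢTᵢ = 247×2.41×159 + 141×2.41×101 + 181×2.41×24.4 = 139610
Σ ṁᵢCp,ᵢ = 247×2.41 + 141×2.41 + 181×2.41 = 1371.3
T_out = 139610 / 1371.3 = 101.81 °C

T_out = 102 °C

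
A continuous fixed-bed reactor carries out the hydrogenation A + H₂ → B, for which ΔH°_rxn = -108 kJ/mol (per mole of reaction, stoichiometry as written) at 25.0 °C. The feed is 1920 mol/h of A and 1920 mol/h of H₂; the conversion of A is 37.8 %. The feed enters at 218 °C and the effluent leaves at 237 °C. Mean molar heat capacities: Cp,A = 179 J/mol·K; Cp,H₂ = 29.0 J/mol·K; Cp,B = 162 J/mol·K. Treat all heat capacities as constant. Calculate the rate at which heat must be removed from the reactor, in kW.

Q_out = 21.6 kW

Extent of reaction ξ = 0.378 × 1920 = 725.76 mol/h
Reaction term: ξ·ΔH°_rxn = 725.76 × -108 = -78382 kJ/h
Sensible, feed 218→25 °C: -77076 kJ/h
Outlet flows (mol/h): A 1194.2, H₂ 1194.2, B 725.76
Sensible, products 25→237 °C: 77587 kJ/h
Q = ΔH = -77872 kJ/h = -21.631 kW
Heat removed = 21.631 kW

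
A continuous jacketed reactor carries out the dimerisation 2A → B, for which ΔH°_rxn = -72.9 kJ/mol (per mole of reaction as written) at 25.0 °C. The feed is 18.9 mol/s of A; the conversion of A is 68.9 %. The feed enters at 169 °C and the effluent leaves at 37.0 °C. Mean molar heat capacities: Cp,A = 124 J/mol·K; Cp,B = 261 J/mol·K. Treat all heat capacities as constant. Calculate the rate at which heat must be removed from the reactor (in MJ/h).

Extent of reaction ξ = 0.689 × 18.9 / 2 = 6.511 mol/s
Reaction term: ξ·ΔH°_rxn = 6.511 × -72.9 = -474.66 kJ/s
Sensible, feed 169→25 °C: -337.48 kJ/s
Outlet flows (mol/s): A 5.8779, B 6.511
Sensible, products 25→37.0 °C: 29.139 kJ/s
Q = ΔH = -783 kJ/s = -783 kW
Heat removed = 2818.8 MJ/h

Q_out = 2820 MJ/h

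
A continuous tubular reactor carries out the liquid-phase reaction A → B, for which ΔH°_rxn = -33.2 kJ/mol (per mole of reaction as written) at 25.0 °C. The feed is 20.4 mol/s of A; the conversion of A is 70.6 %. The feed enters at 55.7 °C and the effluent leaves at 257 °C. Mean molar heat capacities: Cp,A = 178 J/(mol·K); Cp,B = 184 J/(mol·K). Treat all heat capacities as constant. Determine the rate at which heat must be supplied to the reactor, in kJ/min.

Q_in = 16400 kJ/min

Extent of reaction ξ = 0.706 × 20.4 = 14.402 mol/s
Reaction term: ξ·ΔH°_rxn = 14.402 × -33.2 = -478.16 kJ/s
Sensible, feed 55.7→25 °C: -111.48 kJ/s
Outlet flows (mol/s): A 5.9976, B 14.402
Sensible, products 25→257 °C: 862.49 kJ/s
Q = ΔH = 272.85 kJ/s = 272.85 kW
Heat supplied = 16371 kJ/min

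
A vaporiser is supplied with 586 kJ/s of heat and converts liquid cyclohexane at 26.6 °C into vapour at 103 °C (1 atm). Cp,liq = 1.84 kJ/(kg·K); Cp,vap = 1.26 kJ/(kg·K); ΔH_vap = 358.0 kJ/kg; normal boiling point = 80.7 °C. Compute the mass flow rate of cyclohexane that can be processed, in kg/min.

Δh = 1.84×(80.7−26.6) + 358.0 + 1.26×(103−80.7) = 485.64 kJ/kg
Q = 586 kJ/s = 586 kJ/s = 35160 kJ/min
ṁ = Q/Δh = 35160 / 485.64 = 72.399 kg/min

ṁ = 72.4 kg/min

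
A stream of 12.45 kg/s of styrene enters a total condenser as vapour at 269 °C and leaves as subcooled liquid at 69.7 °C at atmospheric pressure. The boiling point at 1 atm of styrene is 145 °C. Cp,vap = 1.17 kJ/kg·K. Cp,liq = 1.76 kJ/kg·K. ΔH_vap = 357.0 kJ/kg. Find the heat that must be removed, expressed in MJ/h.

vapour 269→145 °C: -145.08 kJ/kg
condensation at 145 °C: -357 kJ/kg
liquid 145→69.7 °C: -132.53 kJ/kg
Δh = -145.08 + -357 + -132.53 = -634.61 kJ/kg
Q = ṁ·Δh = 12.45 kg/s × -634.61 kJ/kg = -7900.9 kJ/s
|Q| = 7900.9 kW = 28443 MJ/h

Q_c = 28400 MJ/h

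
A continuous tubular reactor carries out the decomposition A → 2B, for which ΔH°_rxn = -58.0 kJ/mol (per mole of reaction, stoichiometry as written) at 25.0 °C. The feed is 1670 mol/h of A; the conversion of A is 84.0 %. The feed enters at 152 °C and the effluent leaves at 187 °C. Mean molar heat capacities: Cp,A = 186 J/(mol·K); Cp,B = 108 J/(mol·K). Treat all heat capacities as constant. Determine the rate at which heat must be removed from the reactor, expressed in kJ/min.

Extent of reaction ξ = 0.840 × 1670 = 1402.8 mol/h
Reaction term: ξ·ΔH°_rxn = 1402.8 × -58.0 = -81362 kJ/h
Sensible, feed 152→25 °C: -39449 kJ/h
Outlet flows (mol/h): A 267.2, B 2805.6
Sensible, products 25→187 °C: 57138 kJ/h
Q = ΔH = -63673 kJ/h = -17.687 kW
Heat removed = 1061.2 kJ/min

Q_out = 1060 kJ/min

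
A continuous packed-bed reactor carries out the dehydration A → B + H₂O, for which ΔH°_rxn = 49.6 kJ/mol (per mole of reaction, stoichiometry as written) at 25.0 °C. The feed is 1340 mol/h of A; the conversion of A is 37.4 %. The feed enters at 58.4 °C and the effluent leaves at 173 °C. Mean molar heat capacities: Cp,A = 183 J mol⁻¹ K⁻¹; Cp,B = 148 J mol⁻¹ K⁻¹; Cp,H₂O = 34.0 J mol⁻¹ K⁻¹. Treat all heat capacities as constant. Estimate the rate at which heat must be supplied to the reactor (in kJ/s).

Q_in = 14.7 kJ/s

Extent of reaction ξ = 0.374 × 1340 = 501.16 mol/h
Reaction term: ξ·ΔH°_rxn = 501.16 × 49.6 = 24858 kJ/h
Sensible, feed 58.4→25 °C: -8190.3 kJ/h
Outlet flows (mol/h): A 838.84, B 501.16, H₂O 501.16
Sensible, products 25→173 °C: 36218 kJ/h
Q = ΔH = 52886 kJ/h = 14.69 kW
Heat supplied = 14.69 kJ/s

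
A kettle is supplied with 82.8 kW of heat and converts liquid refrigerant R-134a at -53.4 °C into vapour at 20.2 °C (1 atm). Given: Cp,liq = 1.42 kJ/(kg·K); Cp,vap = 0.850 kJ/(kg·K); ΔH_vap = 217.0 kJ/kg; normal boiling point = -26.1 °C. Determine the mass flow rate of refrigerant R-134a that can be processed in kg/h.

ṁ = 1010 kg/h

Δh = 1.42×(-26.1−-53.4) + 217.0 + 0.850×(20.2−-26.1) = 295.12 kJ/kg
Q = 82.8 kW = 82.8 kJ/s = 298080 kJ/h
ṁ = Q/Δh = 298080 / 295.12 = 1010 kg/h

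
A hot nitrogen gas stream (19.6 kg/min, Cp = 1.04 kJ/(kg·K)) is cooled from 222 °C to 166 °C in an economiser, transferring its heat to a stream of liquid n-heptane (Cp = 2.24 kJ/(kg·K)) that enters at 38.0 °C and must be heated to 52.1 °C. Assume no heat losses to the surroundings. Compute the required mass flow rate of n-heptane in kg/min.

Heat released by hot stream: Q = 19.6 × 1.04 × (222 − 166) = 1141.5 kJ/min
Energy balance on cold side (adiabatic exchanger): Q = ṁ_c·Cp_c·(T_c,out − T_c,in)
ṁ_c = 1141.5 / [2.24 × (52.1 − 38.0)] = 36.142 kg/min

ṁ_c = 36.1 kg/min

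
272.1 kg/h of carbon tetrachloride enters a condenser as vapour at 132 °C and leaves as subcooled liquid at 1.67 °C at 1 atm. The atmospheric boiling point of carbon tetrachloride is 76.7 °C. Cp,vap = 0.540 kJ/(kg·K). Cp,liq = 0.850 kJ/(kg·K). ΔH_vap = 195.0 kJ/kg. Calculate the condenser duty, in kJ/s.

Q_c = 21.8 kJ/s

vapour 132→76.7 °C: -29.862 kJ/kg
condensation at 76.7 °C: -195 kJ/kg
liquid 76.7→1.67 °C: -63.776 kJ/kg
Δh = -29.862 + -195 + -63.776 = -288.64 kJ/kg
Q = ṁ·Δh = 272.1 kg/h × -288.64 kJ/kg = -78538 kJ/h
|Q| = 21.816 kW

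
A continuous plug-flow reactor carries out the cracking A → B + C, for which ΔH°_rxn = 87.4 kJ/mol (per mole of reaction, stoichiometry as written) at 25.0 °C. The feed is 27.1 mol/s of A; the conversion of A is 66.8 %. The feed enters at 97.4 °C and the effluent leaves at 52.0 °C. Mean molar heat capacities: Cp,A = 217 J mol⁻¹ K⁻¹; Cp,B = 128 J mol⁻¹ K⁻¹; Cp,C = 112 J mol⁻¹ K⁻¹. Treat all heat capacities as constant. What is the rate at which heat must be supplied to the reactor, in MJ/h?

Q_in = 4780 MJ/h

Extent of reaction ξ = 0.668 × 27.1 = 18.103 mol/s
Reaction term: ξ·ΔH°_rxn = 18.103 × 87.4 = 1582.2 kJ/s
Sensible, feed 97.4→25 °C: -425.76 kJ/s
Outlet flows (mol/s): A 8.9972, B 18.103, C 18.103
Sensible, products 25→52.0 °C: 170.02 kJ/s
Q = ΔH = 1326.4 kJ/s = 1326.4 kW
Heat supplied = 4775.2 MJ/h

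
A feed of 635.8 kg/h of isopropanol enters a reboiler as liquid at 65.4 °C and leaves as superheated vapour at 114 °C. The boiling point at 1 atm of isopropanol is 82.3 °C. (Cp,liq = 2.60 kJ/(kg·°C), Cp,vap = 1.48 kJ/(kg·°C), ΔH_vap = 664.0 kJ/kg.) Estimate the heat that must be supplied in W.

liquid 65.4→82.3 °C: 43.94 kJ/kg
vaporisation at 82.3 °C: 664 kJ/kg
vapour 82.3→114 °C: 46.916 kJ/kg
Δh = 43.94 + 664 + 46.916 = 754.86 kJ/kg
Q = ṁ·Δh = 635.8 kg/h × 754.86 kJ/kg = 479940 kJ/h
|Q| = 133.32 kW = 133320 W

Q = 133000 W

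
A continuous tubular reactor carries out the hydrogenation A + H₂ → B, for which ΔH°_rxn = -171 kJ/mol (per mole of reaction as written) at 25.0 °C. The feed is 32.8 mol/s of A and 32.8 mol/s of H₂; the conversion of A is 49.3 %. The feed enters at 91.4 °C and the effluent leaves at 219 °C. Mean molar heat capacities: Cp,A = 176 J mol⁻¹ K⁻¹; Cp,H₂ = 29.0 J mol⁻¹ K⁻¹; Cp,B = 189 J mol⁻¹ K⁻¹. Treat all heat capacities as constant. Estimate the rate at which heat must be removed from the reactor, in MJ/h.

Q_out = 7050 MJ/h

Extent of reaction ξ = 0.493 × 32.8 = 16.17 mol/s
Reaction term: ξ·ΔH°_rxn = 16.17 × -171 = -2765.1 kJ/s
Sensible, feed 91.4→25 °C: -446.47 kJ/s
Outlet flows (mol/s): A 16.63, H₂ 16.63, B 16.17
Sensible, products 25→219 °C: 1254.3 kJ/s
Q = ΔH = -1957.3 kJ/s = -1957.3 kW
Heat removed = 7046.5 MJ/h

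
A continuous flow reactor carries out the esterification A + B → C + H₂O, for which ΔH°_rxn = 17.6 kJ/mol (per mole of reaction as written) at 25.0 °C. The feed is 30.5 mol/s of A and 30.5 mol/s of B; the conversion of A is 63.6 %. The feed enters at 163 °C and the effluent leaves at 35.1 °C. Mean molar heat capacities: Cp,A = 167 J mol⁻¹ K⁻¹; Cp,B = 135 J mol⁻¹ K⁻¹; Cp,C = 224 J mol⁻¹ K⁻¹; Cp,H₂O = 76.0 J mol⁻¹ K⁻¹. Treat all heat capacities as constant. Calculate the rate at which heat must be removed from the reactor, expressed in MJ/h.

Extent of reaction ξ = 0.636 × 30.5 = 19.398 mol/s
Reaction term: ξ·ΔH°_rxn = 19.398 × 17.6 = 341.4 kJ/s
Sensible, feed 163→25 °C: -1271.1 kJ/s
Outlet flows (mol/s): A 11.102, B 11.102, C 19.398, H₂O 19.398
Sensible, products 25→35.1 °C: 92.639 kJ/s
Q = ΔH = -837.07 kJ/s = -837.07 kW
Heat removed = 3013.5 MJ/h

Q_out = 3010 MJ/h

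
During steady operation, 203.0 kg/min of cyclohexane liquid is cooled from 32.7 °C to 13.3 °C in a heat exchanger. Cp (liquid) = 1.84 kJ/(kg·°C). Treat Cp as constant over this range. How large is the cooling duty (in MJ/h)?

Q = ṁ·Cp·ΔT = 203.0 × 1.84 × (13.3 − 32.7) = -7246.3 kJ/min
Converting: 7246.3 / 60 s = 120.77 kW
Cooling duty = 434.78 MJ/h

Q_c = 435 MJ/h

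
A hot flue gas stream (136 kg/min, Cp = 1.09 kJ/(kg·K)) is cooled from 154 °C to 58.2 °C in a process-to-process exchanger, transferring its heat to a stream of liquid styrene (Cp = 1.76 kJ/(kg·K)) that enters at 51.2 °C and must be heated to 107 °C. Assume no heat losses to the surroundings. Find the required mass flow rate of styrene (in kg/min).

Heat released by hot stream: Q = 136 × 1.09 × (154 − 58.2) = 14201 kJ/min
Energy balance on cold side (adiabatic exchanger): Q = ṁ_c·Cp_c·(T_c,out − T_c,in)
ṁ_c = 14201 / [1.76 × (107 − 51.2)] = 144.61 kg/min

ṁ_c = 145 kg/min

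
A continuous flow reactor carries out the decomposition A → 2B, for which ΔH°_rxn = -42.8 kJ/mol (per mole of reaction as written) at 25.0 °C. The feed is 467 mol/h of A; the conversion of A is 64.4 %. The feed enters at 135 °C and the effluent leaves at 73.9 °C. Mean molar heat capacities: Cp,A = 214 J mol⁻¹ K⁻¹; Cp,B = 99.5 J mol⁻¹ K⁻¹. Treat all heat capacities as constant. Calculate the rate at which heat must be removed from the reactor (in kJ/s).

Extent of reaction ξ = 0.644 × 467 = 300.75 mol/h
Reaction term: ξ·ΔH°_rxn = 300.75 × -42.8 = -12872 kJ/h
Sensible, feed 135→25 °C: -10993 kJ/h
Outlet flows (mol/h): A 166.25, B 601.5
Sensible, products 25→73.9 °C: 4666.4 kJ/h
Q = ΔH = -19199 kJ/h = -5.333 kW
Heat removed = 5.333 kJ/s

Q_out = 5.33 kJ/s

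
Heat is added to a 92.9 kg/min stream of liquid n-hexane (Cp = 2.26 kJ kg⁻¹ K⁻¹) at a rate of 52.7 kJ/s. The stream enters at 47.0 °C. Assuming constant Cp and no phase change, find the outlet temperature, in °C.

Q = 52.7 kJ/s = 3162 kJ/min
ΔT = Q/(ṁ·Cp) = 3162/(92.9×2.26) = 15.06 K
T_out = 47.0 + 15.06 = 62.06 °C

T_out = 62.1 °C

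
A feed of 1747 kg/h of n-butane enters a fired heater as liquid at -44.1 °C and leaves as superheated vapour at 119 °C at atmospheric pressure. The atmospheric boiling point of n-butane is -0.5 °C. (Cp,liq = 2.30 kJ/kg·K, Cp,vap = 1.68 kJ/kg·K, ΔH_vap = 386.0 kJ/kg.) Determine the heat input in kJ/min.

Q = 20000 kJ/min

liquid -44.1→-0.5 °C: 100.28 kJ/kg
vaporisation at -0.5 °C: 386 kJ/kg
vapour -0.5→119 °C: 200.76 kJ/kg
Δh = 100.28 + 386 + 200.76 = 687.04 kJ/kg
Q = ṁ·Δh = 1747 kg/h × 687.04 kJ/kg = 1.2003e+06 kJ/h
|Q| = 333.41 kW = 20004 kJ/min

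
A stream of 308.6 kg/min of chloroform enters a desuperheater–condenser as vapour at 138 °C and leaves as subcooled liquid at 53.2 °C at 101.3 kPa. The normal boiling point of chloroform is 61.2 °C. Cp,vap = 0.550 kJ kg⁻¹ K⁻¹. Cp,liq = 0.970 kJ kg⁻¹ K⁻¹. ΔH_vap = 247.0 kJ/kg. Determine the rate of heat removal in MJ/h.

vapour 138→61.2 °C: -42.24 kJ/kg
condensation at 61.2 °C: -247 kJ/kg
liquid 61.2→53.2 °C: -7.76 kJ/kg
Δh = -42.24 + -247 + -7.76 = -297 kJ/kg
Q = ṁ·Δh = 308.6 kg/min × -297 kJ/kg = -91654 kJ/min
|Q| = 1527.6 kW = 5499.3 MJ/h

Q_c = 5500 MJ/h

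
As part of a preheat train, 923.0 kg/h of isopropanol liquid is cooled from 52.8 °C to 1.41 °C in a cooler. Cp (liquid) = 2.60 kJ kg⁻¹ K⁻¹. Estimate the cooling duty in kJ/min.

Q = ṁ·Cp·ΔT = 923.0 × 2.60 × (1.41 − 52.8) = -123330 kJ/h
Converting: 123330 / 3600 s = 34.257 kW
Cooling duty = 2055.4 kJ/min

Q_c = 2060 kJ/min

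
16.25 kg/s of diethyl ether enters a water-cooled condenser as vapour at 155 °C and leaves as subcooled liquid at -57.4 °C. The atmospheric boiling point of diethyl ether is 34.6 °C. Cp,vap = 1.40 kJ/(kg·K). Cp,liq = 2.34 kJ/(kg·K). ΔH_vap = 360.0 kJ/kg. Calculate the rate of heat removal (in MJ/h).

Q_c = 43500 MJ/h

vapour 155→34.6 °C: -168.56 kJ/kg
condensation at 34.6 °C: -360 kJ/kg
liquid 34.6→-57.4 °C: -215.28 kJ/kg
Δh = -168.56 + -360 + -215.28 = -743.84 kJ/kg
Q = ṁ·Δh = 16.25 kg/s × -743.84 kJ/kg = -12087 kJ/s
|Q| = 12087 kW = 43515 MJ/h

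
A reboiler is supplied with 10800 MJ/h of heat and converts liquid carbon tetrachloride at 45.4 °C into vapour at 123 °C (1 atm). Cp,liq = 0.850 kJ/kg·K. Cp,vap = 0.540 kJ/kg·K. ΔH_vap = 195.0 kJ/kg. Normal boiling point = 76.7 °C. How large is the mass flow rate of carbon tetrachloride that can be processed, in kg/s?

ṁ = 12.2 kg/s

Δh = 0.850×(76.7−45.4) + 195.0 + 0.540×(123−76.7) = 246.61 kJ/kg
Q = 10800 MJ/h = 3000 kJ/s = 3000 kJ/s
ṁ = Q/Δh = 3000 / 246.61 = 12.165 kg/s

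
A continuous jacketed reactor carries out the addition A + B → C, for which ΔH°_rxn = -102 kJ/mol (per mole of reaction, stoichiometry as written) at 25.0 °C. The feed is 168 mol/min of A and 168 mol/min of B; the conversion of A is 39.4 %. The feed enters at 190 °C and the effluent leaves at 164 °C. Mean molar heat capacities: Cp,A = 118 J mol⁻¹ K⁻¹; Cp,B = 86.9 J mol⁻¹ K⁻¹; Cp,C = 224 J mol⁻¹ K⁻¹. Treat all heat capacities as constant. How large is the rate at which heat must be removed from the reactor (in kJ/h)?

Extent of reaction ξ = 0.394 × 168 = 66.192 mol/min
Reaction term: ξ·ΔH°_rxn = 66.192 × -102 = -6751.6 kJ/min
Sensible, feed 190→25 °C: -5679.8 kJ/min
Outlet flows (mol/min): A 101.81, B 101.81, C 66.192
Sensible, products 25→164 °C: 4960.6 kJ/min
Q = ΔH = -7470.9 kJ/min = -124.51 kW
Heat removed = 448250 kJ/h

Q_out = 448000 kJ/h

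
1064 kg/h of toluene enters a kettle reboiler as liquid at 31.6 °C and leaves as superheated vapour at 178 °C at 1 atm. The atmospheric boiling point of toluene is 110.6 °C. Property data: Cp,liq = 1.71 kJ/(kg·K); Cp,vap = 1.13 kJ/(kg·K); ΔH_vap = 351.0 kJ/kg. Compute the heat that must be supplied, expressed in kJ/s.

Q = 166 kJ/s

liquid 31.6→110.6 °C: 135.09 kJ/kg
vaporisation at 110.6 °C: 351 kJ/kg
vapour 110.6→178 °C: 76.162 kJ/kg
Δh = 135.09 + 351 + 76.162 = 562.25 kJ/kg
Q = ṁ·Δh = 1064 kg/h × 562.25 kJ/kg = 598240 kJ/h
|Q| = 166.18 kW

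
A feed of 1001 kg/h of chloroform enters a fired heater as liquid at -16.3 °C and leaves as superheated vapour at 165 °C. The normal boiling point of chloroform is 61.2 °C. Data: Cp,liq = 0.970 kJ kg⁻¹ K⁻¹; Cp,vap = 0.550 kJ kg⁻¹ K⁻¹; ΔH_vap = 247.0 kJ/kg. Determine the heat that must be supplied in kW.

Q = 105 kW

liquid -16.3→61.2 °C: 75.175 kJ/kg
vaporisation at 61.2 °C: 247 kJ/kg
vapour 61.2→165 °C: 57.09 kJ/kg
Δh = 75.175 + 247 + 57.09 = 379.26 kJ/kg
Q = ṁ·Δh = 1001 kg/h × 379.26 kJ/kg = 379640 kJ/h
|Q| = 105.46 kW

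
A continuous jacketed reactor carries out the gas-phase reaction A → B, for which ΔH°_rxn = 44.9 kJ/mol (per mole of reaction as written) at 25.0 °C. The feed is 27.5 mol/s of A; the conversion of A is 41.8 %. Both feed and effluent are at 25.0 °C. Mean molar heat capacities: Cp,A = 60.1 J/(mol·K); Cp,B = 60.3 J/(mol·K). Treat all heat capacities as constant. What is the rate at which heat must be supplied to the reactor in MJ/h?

Extent of reaction ξ = 0.418 × 27.5 = 11.495 mol/s
Reaction term: ξ·ΔH°_rxn = 11.495 × 44.9 = 516.13 kJ/s
Q = ΔH = 516.13 kJ/s = 516.13 kW
Heat supplied = 1858.1 MJ/h

Q_in = 1860 MJ/h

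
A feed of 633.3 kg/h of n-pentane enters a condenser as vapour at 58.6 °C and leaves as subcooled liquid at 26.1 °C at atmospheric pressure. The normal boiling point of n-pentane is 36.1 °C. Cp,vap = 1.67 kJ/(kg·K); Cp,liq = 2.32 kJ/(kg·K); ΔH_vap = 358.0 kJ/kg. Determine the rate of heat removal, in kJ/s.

vapour 58.6→36.1 °C: -37.575 kJ/kg
condensation at 36.1 °C: -358 kJ/kg
liquid 36.1→26.1 °C: -23.2 kJ/kg
Δh = -37.575 + -358 + -23.2 = -418.77 kJ/kg
Q = ṁ·Δh = 633.3 kg/h × -418.77 kJ/kg = -265210 kJ/h
|Q| = 73.67 kW

Q_c = 73.7 kJ/s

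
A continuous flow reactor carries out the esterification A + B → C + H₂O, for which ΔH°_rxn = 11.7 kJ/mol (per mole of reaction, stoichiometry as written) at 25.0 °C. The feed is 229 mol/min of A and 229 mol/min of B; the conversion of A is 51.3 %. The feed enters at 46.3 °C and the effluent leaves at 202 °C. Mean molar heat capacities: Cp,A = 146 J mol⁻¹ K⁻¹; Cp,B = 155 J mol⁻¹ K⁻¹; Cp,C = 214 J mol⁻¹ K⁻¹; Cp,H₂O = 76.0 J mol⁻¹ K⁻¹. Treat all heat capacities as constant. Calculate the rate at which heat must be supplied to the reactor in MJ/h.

Extent of reaction ξ = 0.513 × 229 = 117.48 mol/min
Reaction term: ξ·ΔH°_rxn = 117.48 × 11.7 = 1374.5 kJ/min
Sensible, feed 46.3→25 °C: -1468.2 kJ/min
Outlet flows (mol/min): A 111.52, B 111.52, C 117.48, H₂O 117.48
Sensible, products 25→202 °C: 11972 kJ/min
Q = ΔH = 11878 kJ/min = 197.97 kW
Heat supplied = 712.68 MJ/h

Q_in = 713 MJ/h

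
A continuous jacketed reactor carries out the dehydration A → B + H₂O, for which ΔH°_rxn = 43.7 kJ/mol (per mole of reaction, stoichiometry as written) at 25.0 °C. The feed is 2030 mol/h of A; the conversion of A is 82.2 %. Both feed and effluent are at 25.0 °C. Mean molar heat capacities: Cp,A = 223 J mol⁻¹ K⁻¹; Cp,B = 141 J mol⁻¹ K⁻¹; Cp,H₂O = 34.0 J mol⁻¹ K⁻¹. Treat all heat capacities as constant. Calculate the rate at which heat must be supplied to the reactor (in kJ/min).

Q_in = 1220 kJ/min

Extent of reaction ξ = 0.822 × 2030 = 1668.7 mol/h
Reaction term: ξ·ΔH°_rxn = 1668.7 × 43.7 = 72920 kJ/h
Q = ΔH = 72920 kJ/h = 20.256 kW
Heat supplied = 1215.3 kJ/min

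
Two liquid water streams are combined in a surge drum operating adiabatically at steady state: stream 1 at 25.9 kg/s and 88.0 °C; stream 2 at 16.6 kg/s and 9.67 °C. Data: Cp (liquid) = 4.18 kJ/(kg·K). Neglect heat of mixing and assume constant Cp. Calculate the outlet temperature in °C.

T_out = 57.4 °C

Adiabatic, steady state ⇒ Σ ṁᵢCp,ᵢ(T_out − Tᵢ) = 0
Σ ṁᵢCp,ᵢTᵢ = 25.9×4.18×88.0 + 16.6×4.18×9.67 = 10198
Σ ṁᵢCp,ᵢ = 25.9×4.18 + 16.6×4.18 = 177.65
T_out = 10198 / 177.65 = 57.405 °C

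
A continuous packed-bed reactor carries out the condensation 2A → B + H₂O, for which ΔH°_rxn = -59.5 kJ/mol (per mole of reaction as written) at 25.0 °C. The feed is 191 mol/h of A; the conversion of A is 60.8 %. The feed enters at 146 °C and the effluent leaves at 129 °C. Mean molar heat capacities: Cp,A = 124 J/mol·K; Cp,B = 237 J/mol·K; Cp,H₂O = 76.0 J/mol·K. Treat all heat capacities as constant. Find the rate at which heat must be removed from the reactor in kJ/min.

Q_out = 57.7 kJ/min

Extent of reaction ξ = 0.608 × 191 / 2 = 58.064 mol/h
Reaction term: ξ·ΔH°_rxn = 58.064 × -59.5 = -3454.8 kJ/h
Sensible, feed 146→25 °C: -2865.8 kJ/h
Outlet flows (mol/h): A 74.872, B 58.064, H₂O 58.064
Sensible, products 25→129 °C: 2855.6 kJ/h
Q = ΔH = -3464.9 kJ/h = -0.96248 kW
Heat removed = 57.749 kJ/min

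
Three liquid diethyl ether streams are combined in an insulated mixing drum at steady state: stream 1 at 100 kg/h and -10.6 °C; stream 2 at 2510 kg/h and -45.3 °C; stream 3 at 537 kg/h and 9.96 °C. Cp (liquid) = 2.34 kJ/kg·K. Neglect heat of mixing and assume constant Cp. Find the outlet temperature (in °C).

No heat crosses the boundary, so H_out = H_in.
Σ ṁᵢCp,ᵢTᵢ = 100×2.34×-10.6 + 2510×2.34×-45.3 + 537×2.34×9.96 = -256030
Σ ṁᵢCp,ᵢ = 100×2.34 + 2510×2.34 + 537×2.34 = 7364
T_out = -256030 / 7364 = -34.768 °C

T_out = -34.8 °C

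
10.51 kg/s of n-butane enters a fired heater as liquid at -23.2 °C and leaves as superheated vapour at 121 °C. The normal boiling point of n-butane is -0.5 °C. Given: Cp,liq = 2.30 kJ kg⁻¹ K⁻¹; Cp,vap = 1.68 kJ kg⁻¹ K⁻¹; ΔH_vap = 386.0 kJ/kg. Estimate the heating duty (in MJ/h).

Q = 24300 MJ/h

liquid -23.2→-0.5 °C: 52.21 kJ/kg
vaporisation at -0.5 °C: 386 kJ/kg
vapour -0.5→121 °C: 204.12 kJ/kg
Δh = 52.21 + 386 + 204.12 = 642.33 kJ/kg
Q = ṁ·Δh = 10.51 kg/s × 642.33 kJ/kg = 6750.9 kJ/s
|Q| = 6750.9 kW = 24303 MJ/h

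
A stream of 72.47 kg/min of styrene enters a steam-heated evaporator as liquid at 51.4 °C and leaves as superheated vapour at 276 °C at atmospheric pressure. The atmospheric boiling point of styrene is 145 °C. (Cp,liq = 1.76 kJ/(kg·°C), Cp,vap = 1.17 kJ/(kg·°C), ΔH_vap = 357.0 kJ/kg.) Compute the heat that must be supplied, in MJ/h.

Q = 2940 MJ/h

liquid 51.4→145 °C: 164.74 kJ/kg
vaporisation at 145 °C: 357 kJ/kg
vapour 145→276 °C: 153.27 kJ/kg
Δh = 164.74 + 357 + 153.27 = 675.01 kJ/kg
Q = ṁ·Δh = 72.47 kg/min × 675.01 kJ/kg = 48918 kJ/min
|Q| = 815.29 kW = 2935.1 MJ/h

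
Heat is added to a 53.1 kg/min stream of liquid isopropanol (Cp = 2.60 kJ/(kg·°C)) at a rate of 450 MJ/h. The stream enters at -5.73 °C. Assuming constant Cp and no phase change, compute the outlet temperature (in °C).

Q = 450 MJ/h = 7500 kJ/min
ΔT = Q/(ṁ·Cp) = 7500/(53.1×2.60) = 54.324 K
T_out = -5.73 + 54.324 = 48.594 °C

T_out = 48.6 °C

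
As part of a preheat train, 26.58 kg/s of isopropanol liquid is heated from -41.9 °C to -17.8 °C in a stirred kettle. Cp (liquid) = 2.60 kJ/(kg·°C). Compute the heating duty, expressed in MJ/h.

Q = 6000 MJ/h

Q = ṁ·Cp·ΔT = 26.58 × 2.60 × (-17.8 − -41.9) = 1665.5 kJ/s
Heating duty = 5995.8 MJ/h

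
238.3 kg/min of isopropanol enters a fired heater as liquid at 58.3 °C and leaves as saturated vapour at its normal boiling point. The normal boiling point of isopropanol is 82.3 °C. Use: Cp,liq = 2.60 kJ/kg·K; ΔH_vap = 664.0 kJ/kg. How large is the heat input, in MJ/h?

liquid 58.3→82.3 °C: 62.4 kJ/kg
vaporisation at 82.3 °C: 664 kJ/kg
Δh = 62.4 + 664 = 726.4 kJ/kg
Q = ṁ·Δh = 238.3 kg/min × 726.4 kJ/kg = 173100 kJ/min
|Q| = 2885 kW = 10386 MJ/h

Q = 10400 MJ/h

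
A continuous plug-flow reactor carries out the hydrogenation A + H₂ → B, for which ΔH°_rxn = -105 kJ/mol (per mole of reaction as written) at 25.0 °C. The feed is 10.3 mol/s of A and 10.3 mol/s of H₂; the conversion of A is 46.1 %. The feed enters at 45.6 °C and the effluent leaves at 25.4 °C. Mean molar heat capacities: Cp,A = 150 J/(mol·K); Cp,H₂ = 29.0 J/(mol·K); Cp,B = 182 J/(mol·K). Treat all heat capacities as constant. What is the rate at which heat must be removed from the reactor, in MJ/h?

Q_out = 1930 MJ/h

Extent of reaction ξ = 0.461 × 10.3 = 4.7483 mol/s
Reaction term: ξ·ΔH°_rxn = 4.7483 × -105 = -498.57 kJ/s
Sensible, feed 45.6→25 °C: -37.98 kJ/s
Outlet flows (mol/s): A 5.5517, H₂ 5.5517, B 4.7483
Sensible, products 25→25.4 °C: 0.74318 kJ/s
Q = ΔH = -535.81 kJ/s = -535.81 kW
Heat removed = 1928.9 MJ/h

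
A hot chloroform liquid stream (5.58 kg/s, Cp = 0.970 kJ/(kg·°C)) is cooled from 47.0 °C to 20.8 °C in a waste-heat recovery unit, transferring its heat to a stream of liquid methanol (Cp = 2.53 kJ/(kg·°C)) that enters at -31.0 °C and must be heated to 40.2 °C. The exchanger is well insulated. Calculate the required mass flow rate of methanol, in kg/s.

ṁ_c = 0.787 kg/s

Heat released by hot stream: Q = 5.58 × 0.970 × (47.0 − 20.8) = 141.81 kJ/s
Energy balance on cold side (adiabatic exchanger): Q = ṁ_c·Cp_c·(T_c,out − T_c,in)
ṁ_c = 141.81 / [2.53 × (40.2 − -31.0)] = 0.78724 kg/s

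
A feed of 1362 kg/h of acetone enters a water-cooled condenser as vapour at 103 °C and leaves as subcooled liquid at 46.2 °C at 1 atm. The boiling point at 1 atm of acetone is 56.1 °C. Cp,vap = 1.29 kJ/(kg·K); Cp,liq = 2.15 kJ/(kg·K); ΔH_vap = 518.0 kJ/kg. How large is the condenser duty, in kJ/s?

Q_c = 227 kJ/s

vapour 103→56.1 °C: -60.501 kJ/kg
condensation at 56.1 °C: -518 kJ/kg
liquid 56.1→46.2 °C: -21.285 kJ/kg
Δh = -60.501 + -518 + -21.285 = -599.79 kJ/kg
Q = ṁ·Δh = 1362 kg/h × -599.79 kJ/kg = -816910 kJ/h
|Q| = 226.92 kW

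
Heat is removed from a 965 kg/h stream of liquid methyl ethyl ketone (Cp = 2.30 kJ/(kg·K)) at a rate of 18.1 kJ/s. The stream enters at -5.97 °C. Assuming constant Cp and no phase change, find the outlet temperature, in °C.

T_out = -35.3 °C

Q = 18.1 kJ/s = 65160 kJ/h
ΔT = Q/(ṁ·Cp) = 65160/(965×2.30) = 29.358 K
T_out = -5.97 − 29.358 = -35.328 °C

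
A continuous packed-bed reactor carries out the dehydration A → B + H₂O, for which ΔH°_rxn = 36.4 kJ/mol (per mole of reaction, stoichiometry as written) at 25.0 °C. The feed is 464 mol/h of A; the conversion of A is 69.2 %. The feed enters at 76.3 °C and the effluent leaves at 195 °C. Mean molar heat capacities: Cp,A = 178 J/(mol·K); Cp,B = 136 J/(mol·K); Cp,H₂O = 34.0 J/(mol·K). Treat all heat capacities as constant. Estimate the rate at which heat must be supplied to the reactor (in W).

Q_in = 5850 W

Extent of reaction ξ = 0.692 × 464 = 321.09 mol/h
Reaction term: ξ·ΔH°_rxn = 321.09 × 36.4 = 11688 kJ/h
Sensible, feed 76.3→25 °C: -4237 kJ/h
Outlet flows (mol/h): A 142.91, B 321.09, H₂O 321.09
Sensible, products 25→195 °C: 13604 kJ/h
Q = ΔH = 21055 kJ/h = 5.8485 kW
Heat supplied = 5848.5 W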